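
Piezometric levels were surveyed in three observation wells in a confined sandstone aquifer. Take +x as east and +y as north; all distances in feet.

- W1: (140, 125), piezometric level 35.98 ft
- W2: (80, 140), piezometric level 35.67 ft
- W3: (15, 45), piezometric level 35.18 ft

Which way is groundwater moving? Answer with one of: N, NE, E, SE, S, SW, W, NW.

With h = a·x + b·y + c and W1 as origin, the differences give:
  (-60)·a + 15·b = -0.31
  (-125)·a + (-80)·b = -0.80
Eliminate b (×(-80) and ×15, subtract): 6675·a = 36.800 → a = ∂h/∂x = +0.005513
Back-substitute: b = ∂h/∂y = +0.001386.
Flow = −∇h = (-0.005513 east, -0.001386 north), which points west.

W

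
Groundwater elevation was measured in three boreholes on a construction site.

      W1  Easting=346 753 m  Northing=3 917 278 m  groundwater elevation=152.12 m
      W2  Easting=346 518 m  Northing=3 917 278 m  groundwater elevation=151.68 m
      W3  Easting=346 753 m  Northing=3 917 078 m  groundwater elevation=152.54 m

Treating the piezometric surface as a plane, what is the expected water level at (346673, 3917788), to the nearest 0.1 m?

150.9 m

∂h/∂x = (151.68 − 152.12) / (346518 − 346753) = +0.001872
∂h/∂y = (152.54 − 152.12) / (3917078 − 3917278) = -0.002100
h(346673, 3917788) = 152.12 + (+0.001872)·(-80) + (-0.002100)·(510) = 152.12 -0.150 -1.071 = 150.899 m.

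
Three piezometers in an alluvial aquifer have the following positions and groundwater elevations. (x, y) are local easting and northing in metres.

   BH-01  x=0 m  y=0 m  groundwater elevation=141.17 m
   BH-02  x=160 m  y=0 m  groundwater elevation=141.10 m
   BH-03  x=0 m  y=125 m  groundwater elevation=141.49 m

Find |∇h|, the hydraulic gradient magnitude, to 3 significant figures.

0.00260

∂h/∂x = (141.10 − 141.17) / (160 − 0) = -0.0004375
∂h/∂y = (141.49 − 141.17) / (125 − 0) = +0.002560
|∇h| = √(-0.0004375² + 0.002560²) = 0.002597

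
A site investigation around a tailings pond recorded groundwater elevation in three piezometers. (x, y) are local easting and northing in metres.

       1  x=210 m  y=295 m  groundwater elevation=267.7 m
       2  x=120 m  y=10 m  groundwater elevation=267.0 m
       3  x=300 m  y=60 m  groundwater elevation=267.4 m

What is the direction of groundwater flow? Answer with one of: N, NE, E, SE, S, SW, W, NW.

SW

Differences from 1: to 2 (Δx, Δy, Δh) = (-90, -285, -0.7); to 3 = (90, -235, -0.3).
Determinant of the coordinate differences = (-90)·(-235) − 90·(-285) = 46800.
∂h/∂x = [(-0.7)·(-235) − (-0.3)·(-285)] / 46800 = +0.001688
∂h/∂y = [(-90)·(-0.3) − 90·(-0.7)] / 46800 = +0.001923
Flow = −∇h = (-0.001688 east, -0.001923 north), which points southwest.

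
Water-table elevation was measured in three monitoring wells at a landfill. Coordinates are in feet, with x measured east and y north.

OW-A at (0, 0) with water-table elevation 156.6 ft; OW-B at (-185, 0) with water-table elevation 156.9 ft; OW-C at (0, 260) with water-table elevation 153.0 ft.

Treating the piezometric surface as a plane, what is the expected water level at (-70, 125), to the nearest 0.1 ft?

155.0 ft

∂h/∂x = (156.9 − 156.6) / (-185 − 0) = -0.001622
∂h/∂y = (153.0 − 156.6) / (260 − 0) = -0.01385
h(-70, 125) = 156.6 + (-0.001622)·(-70) + (-0.01385)·(125) = 156.6 +0.114 -1.731 = 154.983 ft.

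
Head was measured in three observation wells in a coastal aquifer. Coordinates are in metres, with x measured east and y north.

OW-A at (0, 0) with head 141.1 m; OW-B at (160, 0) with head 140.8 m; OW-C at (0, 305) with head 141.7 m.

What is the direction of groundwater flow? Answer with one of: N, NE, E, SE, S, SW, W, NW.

SE

∂h/∂x = (140.8 − 141.1) / (160 − 0) = -0.001875
∂h/∂y = (141.7 − 141.1) / (305 − 0) = +0.001967
Flow = −∇h = (+0.001875 east, -0.001967 north), which points southeast.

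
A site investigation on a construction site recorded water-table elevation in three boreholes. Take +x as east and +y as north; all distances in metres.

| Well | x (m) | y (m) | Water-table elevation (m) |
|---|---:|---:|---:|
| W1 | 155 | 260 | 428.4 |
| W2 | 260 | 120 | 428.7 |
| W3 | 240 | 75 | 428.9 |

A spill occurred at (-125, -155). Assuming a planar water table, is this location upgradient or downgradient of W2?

upgradient

Taking W1 as reference: W2−W1 = (105, -140, +0.3); W3−W1 = (85, -185, +0.5).
Solve a·Δx + b·Δy = Δh: det = 105·(-185) − 85·(-140) = -7525.
∂h/∂x = [(+0.3)·(-185) − (+0.5)·(-140)] / -7525 = -0.001927
∂h/∂y = [105·(+0.5) − 85·(+0.3)] / -7525 = -0.003588
Head at (-125, -155) = 428.4 + (-0.001927)·(-280) + (-0.003588)·(-415) = 430.43 m.
That is higher than the 428.7 m at W2, so the point is upgradient.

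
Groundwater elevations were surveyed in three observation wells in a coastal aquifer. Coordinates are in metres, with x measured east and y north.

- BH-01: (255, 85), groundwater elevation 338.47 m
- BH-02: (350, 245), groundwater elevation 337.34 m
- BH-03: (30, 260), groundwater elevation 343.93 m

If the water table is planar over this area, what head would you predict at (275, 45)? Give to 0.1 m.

337.9 m

With h = a·x + b·y + c and BH-01 as origin, the differences give:
  95·a + 160·b = -1.13
  (-225)·a + 175·b = +5.46
Eliminate b (×175 and ×160, subtract): 52625·a = -1071.350 → a = ∂h/∂x = -0.02036
Back-substitute: b = ∂h/∂y = +0.005025.
h(275, 45) = 338.47 + (-0.02036)·(20) + (+0.005025)·(-40) = 338.47 -0.407 -0.201 = 337.862 m.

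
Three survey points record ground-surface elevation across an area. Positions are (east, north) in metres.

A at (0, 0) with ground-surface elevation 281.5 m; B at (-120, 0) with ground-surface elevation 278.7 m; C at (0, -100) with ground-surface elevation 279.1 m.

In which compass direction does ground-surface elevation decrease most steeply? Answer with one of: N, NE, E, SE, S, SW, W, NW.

SW

∂z/∂x = (278.7 − 281.5) / (-120 − 0) = +0.02333
∂z/∂y = (279.1 − 281.5) / (-100 − 0) = +0.02400
Steepest decrease is along −∇f = (-0.02333 E, -0.02400 N) → southwest.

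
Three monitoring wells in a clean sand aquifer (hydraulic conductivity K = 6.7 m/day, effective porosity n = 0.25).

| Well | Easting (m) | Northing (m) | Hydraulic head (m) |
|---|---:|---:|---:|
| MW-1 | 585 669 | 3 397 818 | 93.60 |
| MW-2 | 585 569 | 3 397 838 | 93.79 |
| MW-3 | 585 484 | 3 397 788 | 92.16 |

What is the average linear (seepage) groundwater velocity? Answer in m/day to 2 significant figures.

Taking MW-1 as reference: MW-2−MW-1 = (-100, 20, +0.19); MW-3−MW-1 = (-185, -30, -1.44).
Determinant of the coordinate differences = (-100)·(-30) − (-185)·20 = 6700.
∂h/∂x = [(+0.19)·(-30) − (-1.44)·20] / 6700 = +0.003448
∂h/∂y = [(-100)·(-1.44) − (-185)·(+0.19)] / 6700 = +0.02674
|∇h| = √(0.003448² + 0.02674²) = 0.02696
Seepage velocity v = K·i/n = 6.7 × 0.02696 / 0.25 = 0.7225 m/day.

0.72 m/day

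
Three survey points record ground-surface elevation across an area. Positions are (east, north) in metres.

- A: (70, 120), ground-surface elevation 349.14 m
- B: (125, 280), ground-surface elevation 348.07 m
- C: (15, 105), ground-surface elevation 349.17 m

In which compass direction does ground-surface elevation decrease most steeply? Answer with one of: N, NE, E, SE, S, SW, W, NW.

Taking A as reference: B−A = (55, 160, -1.07); C−A = (-55, -15, +0.03).
Determinant of the coordinate differences = 55·(-15) − (-55)·160 = 7975.
∂z/∂x = [(-1.07)·(-15) − (+0.03)·160] / 7975 = +0.001411
∂z/∂y = [55·(+0.03) − (-55)·(-1.07)] / 7975 = -0.007172
Steepest decrease is along −∇f = (-0.001411 E, +0.007172 N) → north.

N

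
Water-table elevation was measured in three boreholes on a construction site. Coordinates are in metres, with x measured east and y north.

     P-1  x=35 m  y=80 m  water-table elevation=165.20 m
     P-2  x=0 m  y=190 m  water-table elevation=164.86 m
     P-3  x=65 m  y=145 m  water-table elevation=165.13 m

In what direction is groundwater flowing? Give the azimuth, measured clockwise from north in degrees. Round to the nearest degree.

311°

Taking P-1 as reference: P-2−P-1 = (-35, 110, -0.34); P-3−P-1 = (30, 65, -0.07).
Determinant of the coordinate differences = (-35)·65 − 30·110 = -5575.
∂h/∂x = [(-0.34)·65 − (-0.07)·110] / -5575 = +0.002583
∂h/∂y = [(-35)·(-0.07) − 30·(-0.34)] / -5575 = -0.002269
Flow direction (−∇h) has components (-0.002583 E, +0.002269 N).
Azimuth = atan2(E, N) = atan2(-0.002583, +0.002269) = 311.3° ≈ 311°.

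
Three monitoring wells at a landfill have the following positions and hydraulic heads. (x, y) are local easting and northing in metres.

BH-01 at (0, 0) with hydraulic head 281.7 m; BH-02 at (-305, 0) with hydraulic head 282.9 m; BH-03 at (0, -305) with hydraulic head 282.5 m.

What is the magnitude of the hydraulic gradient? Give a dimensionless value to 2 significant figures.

∂h/∂x = (282.9 − 281.7) / (-305 − 0) = -0.003934
∂h/∂y = (282.5 − 281.7) / (-305 − 0) = -0.002623
|∇h| = √(-0.003934² + -0.002623²) = 0.004728

0.0047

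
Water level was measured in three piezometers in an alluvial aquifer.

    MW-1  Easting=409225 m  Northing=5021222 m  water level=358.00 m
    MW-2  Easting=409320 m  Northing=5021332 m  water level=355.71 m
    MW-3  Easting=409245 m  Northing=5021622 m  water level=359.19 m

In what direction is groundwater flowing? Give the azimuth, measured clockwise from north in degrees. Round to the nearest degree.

Taking MW-1 as reference: MW-2−MW-1 = (95, 110, -2.29); MW-3−MW-1 = (20, 400, +1.19).
Solve a·Δx + b·Δy = Δh: det = 95·400 − 20·110 = 35800.
∂h/∂x = [(-2.29)·400 − (+1.19)·110] / 35800 = -0.02924
∂h/∂y = [95·(+1.19) − 20·(-2.29)] / 35800 = +0.004437
Flow direction (−∇h) has components (+0.02924 E, -0.004437 N).
Azimuth = atan2(E, N) = atan2(+0.02924, -0.004437) = 98.6° ≈ 099°.

099°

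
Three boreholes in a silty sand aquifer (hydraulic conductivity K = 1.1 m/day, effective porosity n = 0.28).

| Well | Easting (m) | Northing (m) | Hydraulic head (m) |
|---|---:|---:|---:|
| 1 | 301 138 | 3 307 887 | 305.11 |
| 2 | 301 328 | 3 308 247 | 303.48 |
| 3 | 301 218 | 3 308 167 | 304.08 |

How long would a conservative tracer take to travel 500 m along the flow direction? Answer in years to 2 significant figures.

Three-point gradient (reference 1): Δ to 2 = (190, 360, -1.63), Δ to 3 = (80, 280, -1.03).
∂h/∂x = -0.003508, ∂h/∂y = -0.002676 (det = 24400).
|∇h| = √(-0.003508² + -0.002676²) = 0.004412
Seepage velocity v = K·i/n = 1.1 × 0.004412 / 0.28 = 0.01733 m/day.
t = 500 / 0.01733 = 2.885e+04 days = 79 years.

79 years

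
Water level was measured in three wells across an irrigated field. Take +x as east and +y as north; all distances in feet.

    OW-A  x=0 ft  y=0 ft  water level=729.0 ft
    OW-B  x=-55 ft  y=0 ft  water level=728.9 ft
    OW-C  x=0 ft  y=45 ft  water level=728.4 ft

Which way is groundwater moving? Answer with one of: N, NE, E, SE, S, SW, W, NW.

∂h/∂x = (728.9 − 729.0) / (-55 − 0) = +0.001818
∂h/∂y = (728.4 − 729.0) / (45 − 0) = -0.01333
Flow = −∇h = (-0.001818 east, +0.01333 north), which points north.

N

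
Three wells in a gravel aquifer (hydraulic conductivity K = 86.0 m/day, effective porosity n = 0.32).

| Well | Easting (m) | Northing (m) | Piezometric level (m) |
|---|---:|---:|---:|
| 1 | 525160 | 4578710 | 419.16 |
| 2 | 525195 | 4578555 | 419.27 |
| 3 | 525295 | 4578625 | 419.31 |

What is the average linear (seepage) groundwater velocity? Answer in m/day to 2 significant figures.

With h = a·x + b·y + c and 1 as origin, the differences give:
  35·a + (-155)·b = +0.11
  135·a + (-85)·b = +0.15
Eliminate b (×(-85) and ×(-155), subtract): 17950·a = 13.900 → a = ∂h/∂x = +0.0007744
Back-substitute: b = ∂h/∂y = -0.0005348.
|∇h| = √(0.0007744² + -0.0005348²) = 0.0009411
Seepage velocity v = K·i/n = 86.0 × 0.0009411 / 0.32 = 0.2529 m/day.

0.25 m/day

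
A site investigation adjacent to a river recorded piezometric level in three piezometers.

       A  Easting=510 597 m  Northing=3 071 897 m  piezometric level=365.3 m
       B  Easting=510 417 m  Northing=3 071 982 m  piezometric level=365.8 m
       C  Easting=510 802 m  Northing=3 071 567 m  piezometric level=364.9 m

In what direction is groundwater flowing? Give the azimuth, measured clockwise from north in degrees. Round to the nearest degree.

077°

Three-point gradient (reference A): Δ to B = (-180, 85, +0.5), Δ to C = (205, -330, -0.4).
∂h/∂x = -0.003121, ∂h/∂y = -0.0007266 (det = 41975).
Flow direction (−∇h) has components (+0.003121 E, +0.0007266 N).
Azimuth = atan2(E, N) = atan2(+0.003121, +0.0007266) = 76.9° ≈ 077°.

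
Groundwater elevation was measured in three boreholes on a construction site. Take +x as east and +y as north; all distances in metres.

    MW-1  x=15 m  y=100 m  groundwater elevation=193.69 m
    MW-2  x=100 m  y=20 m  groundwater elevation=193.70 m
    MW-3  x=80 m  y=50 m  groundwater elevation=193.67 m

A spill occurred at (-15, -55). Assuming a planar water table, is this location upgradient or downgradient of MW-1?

upgradient

Differences from MW-1: to MW-2 (Δx, Δy, Δh) = (85, -80, +0.01); to MW-3 = (65, -50, -0.02).
Solve a·Δx + b·Δy = Δh: det = 85·(-50) − 65·(-80) = 950.
∂h/∂x = [(+0.01)·(-50) − (-0.02)·(-80)] / 950 = -0.002211
∂h/∂y = [85·(-0.02) − 65·(+0.01)] / 950 = -0.002474
Head at (-15, -55) = 193.69 + (-0.002211)·(-30) + (-0.002474)·(-155) = 194.14 m.
That is higher than the 193.69 m at MW-1, so the point is upgradient.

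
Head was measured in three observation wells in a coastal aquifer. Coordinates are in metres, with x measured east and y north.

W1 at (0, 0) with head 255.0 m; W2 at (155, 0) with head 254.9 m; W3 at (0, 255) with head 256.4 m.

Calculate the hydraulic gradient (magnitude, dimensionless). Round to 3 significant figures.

0.00553

∂h/∂x = (254.9 − 255.0) / (155 − 0) = -0.0006452
∂h/∂y = (256.4 − 255.0) / (255 − 0) = +0.005490
|∇h| = √(-0.0006452² + 0.005490²) = 0.005528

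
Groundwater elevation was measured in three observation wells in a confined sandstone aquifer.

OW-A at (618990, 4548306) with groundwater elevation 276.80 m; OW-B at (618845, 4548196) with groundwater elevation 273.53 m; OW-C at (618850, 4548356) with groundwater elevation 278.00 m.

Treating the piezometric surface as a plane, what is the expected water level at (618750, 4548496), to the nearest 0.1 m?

281.8 m

Differences from OW-A: to OW-B (Δx, Δy, Δh) = (-145, -110, -3.27); to OW-C = (-140, 50, +1.20).
Determinant of the coordinate differences = (-145)·50 − (-140)·(-110) = -22650.
∂h/∂x = [(-3.27)·50 − (+1.20)·(-110)] / -22650 = +0.001391
∂h/∂y = [(-145)·(+1.20) − (-140)·(-3.27)] / -22650 = +0.02789
h(618750, 4548496) = 276.80 + (+0.001391)·(-240) + (+0.02789)·(190) = 276.80 -0.334 +5.300 = 281.766 m.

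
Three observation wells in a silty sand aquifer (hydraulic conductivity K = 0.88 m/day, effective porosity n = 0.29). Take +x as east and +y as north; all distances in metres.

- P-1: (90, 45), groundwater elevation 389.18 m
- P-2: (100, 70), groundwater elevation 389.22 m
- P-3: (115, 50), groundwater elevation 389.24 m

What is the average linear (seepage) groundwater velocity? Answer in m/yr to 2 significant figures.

2.6 m/yr

Taking P-1 as reference: P-2−P-1 = (10, 25, +0.04); P-3−P-1 = (25, 5, +0.06).
Determinant of the coordinate differences = 10·5 − 25·25 = -575.
∂h/∂x = [(+0.04)·5 − (+0.06)·25] / -575 = +0.002261
∂h/∂y = [10·(+0.06) − 25·(+0.04)] / -575 = +0.0006957
|∇h| = √(0.002261² + 0.0006957²) = 0.002366
Seepage velocity v = K·i/n = 0.88 × 0.002366 / 0.29 = 0.00718 m/day = 2.622 m/yr.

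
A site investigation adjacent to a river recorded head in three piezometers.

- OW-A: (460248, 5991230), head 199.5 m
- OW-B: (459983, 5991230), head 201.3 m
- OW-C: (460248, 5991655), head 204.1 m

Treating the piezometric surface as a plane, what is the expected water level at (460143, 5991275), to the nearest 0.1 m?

200.7 m

∂h/∂x = (201.3 − 199.5) / (459983 − 460248) = -0.006792
∂h/∂y = (204.1 − 199.5) / (5991655 − 5991230) = +0.01082
h(460143, 5991275) = 199.5 + (-0.006792)·(-105) + (+0.01082)·(45) = 199.5 +0.713 +0.487 = 200.700 m.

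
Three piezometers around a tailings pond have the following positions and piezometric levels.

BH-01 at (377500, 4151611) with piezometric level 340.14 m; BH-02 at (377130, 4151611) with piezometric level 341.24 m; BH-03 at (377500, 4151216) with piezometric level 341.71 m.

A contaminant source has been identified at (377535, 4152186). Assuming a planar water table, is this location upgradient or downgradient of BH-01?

∂h/∂x = (341.24 − 340.14) / (377130 − 377500) = -0.002973
∂h/∂y = (341.71 − 340.14) / (4151216 − 4151611) = -0.003975
Head at (377535, 4152186) = 340.14 + (-0.002973)·(35) + (-0.003975)·(575) = 337.75 m.
That is lower than the 340.14 m at BH-01, so the point is downgradient.

downgradient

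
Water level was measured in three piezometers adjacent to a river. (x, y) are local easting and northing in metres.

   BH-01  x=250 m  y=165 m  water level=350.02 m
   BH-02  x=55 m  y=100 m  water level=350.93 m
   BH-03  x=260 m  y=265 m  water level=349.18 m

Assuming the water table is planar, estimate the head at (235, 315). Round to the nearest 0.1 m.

Three-point gradient (reference BH-01): Δ to BH-02 = (-195, -65, +0.91), Δ to BH-03 = (10, 100, -0.84).
∂h/∂x = -0.001931, ∂h/∂y = -0.008207 (det = -18850).
h(235, 315) = 350.02 + (-0.001931)·(-15) + (-0.008207)·(150) = 350.02 +0.029 -1.231 = 348.818 m.

348.8 m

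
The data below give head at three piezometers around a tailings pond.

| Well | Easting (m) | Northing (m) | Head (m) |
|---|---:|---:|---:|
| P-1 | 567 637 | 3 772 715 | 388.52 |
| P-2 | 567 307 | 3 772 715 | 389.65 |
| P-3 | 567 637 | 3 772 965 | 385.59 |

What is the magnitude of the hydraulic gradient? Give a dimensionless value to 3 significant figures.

∂h/∂x = (389.65 − 388.52) / (567307 − 567637) = -0.003424
∂h/∂y = (385.59 − 388.52) / (3772965 − 3772715) = -0.01172
|∇h| = √(-0.003424² + -0.01172²) = 0.01221

0.0122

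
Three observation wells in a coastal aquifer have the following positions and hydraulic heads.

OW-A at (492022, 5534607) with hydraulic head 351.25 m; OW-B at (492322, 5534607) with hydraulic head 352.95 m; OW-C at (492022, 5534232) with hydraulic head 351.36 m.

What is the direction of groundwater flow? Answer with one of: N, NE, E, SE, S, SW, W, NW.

W

∂h/∂x = (352.95 − 351.25) / (492322 − 492022) = +0.005667
∂h/∂y = (351.36 − 351.25) / (5534232 − 5534607) = -0.0002933
Flow = −∇h = (-0.005667 east, +0.0002933 north), which points west.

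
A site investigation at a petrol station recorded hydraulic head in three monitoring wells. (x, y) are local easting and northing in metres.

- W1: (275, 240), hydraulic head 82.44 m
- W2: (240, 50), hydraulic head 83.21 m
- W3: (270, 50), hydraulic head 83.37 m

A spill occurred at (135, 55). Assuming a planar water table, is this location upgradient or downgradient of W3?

downgradient

Differences from W1: to W2 (Δx, Δy, Δh) = (-35, -190, +0.77); to W3 = (-5, -190, +0.93).
Determinant of the coordinate differences = (-35)·(-190) − (-5)·(-190) = 5700.
∂h/∂x = [(+0.77)·(-190) − (+0.93)·(-190)] / 5700 = +0.005333
∂h/∂y = [(-35)·(+0.93) − (-5)·(+0.77)] / 5700 = -0.005035
Head at (135, 55) = 82.44 + (+0.005333)·(-140) + (-0.005035)·(-185) = 82.62 m.
That is lower than the 83.37 m at W3, so the point is downgradient.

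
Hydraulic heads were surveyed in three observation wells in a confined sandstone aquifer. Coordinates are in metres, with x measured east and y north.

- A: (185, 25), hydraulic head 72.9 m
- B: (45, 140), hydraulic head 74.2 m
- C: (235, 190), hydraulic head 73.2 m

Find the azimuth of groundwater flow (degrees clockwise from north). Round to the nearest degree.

Taking A as reference: B−A = (-140, 115, +1.3); C−A = (50, 165, +0.3).
Determinant of the coordinate differences = (-140)·165 − 50·115 = -28850.
∂h/∂x = [(+1.3)·165 − (+0.3)·115] / -28850 = -0.006239
∂h/∂y = [(-140)·(+0.3) − 50·(+1.3)] / -28850 = +0.003709
Flow direction (−∇h) has components (+0.006239 E, -0.003709 N).
Azimuth = atan2(E, N) = atan2(+0.006239, -0.003709) = 120.7° ≈ 121°.

121°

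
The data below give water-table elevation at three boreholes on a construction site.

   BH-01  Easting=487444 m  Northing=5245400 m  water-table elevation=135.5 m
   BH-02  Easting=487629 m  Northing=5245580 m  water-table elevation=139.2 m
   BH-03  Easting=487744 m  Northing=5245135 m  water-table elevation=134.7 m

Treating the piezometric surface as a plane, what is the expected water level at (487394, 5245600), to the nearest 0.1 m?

137.5 m

Taking BH-01 as reference: BH-02−BH-01 = (185, 180, +3.7); BH-03−BH-01 = (300, -265, -0.8).
Determinant of the coordinate differences = 185·(-265) − 300·180 = -103025.
∂h/∂x = [(+3.7)·(-265) − (-0.8)·180] / -103025 = +0.008119
∂h/∂y = [185·(-0.8) − 300·(+3.7)] / -103025 = +0.01221
h(487394, 5245600) = 135.5 + (+0.008119)·(-50) + (+0.01221)·(200) = 135.5 -0.406 +2.442 = 137.536 m.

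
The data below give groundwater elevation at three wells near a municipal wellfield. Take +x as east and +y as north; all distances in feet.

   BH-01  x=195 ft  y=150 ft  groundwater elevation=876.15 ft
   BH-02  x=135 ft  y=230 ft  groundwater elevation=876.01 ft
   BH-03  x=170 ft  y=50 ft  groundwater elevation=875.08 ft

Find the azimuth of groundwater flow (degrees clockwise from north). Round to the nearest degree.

With h = a·x + b·y + c and BH-01 as origin, the differences give:
  (-60)·a + 80·b = -0.14
  (-25)·a + (-100)·b = -1.07
Eliminate b (×(-100) and ×80, subtract): 8000·a = 99.600 → a = ∂h/∂x = +0.01245
Back-substitute: b = ∂h/∂y = +0.007587.
Flow direction (−∇h) has components (-0.01245 E, -0.007587 N).
Azimuth = atan2(E, N) = atan2(-0.01245, -0.007587) = 238.6° ≈ 239°.

239°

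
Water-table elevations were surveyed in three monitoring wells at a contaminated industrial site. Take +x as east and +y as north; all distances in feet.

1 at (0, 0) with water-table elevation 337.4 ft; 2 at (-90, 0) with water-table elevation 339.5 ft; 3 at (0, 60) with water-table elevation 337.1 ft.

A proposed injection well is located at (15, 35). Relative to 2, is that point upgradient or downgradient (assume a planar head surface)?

∂h/∂x = (339.5 − 337.4) / (-90 − 0) = -0.02333
∂h/∂y = (337.1 − 337.4) / (60 − 0) = -0.005000
Head at (15, 35) = 337.4 + (-0.02333)·(15) + (-0.005000)·(35) = 336.88 ft.
That is lower than the 339.5 ft at 2, so the point is downgradient.

downgradient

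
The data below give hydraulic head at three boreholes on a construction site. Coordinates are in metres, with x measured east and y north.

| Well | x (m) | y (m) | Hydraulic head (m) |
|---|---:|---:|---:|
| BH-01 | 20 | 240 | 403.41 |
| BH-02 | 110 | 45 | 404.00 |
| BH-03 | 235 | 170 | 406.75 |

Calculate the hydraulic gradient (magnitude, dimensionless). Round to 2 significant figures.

Differences from BH-01: to BH-02 (Δx, Δy, Δh) = (90, -195, +0.59); to BH-03 = (215, -70, +3.34).
Determinant of the coordinate differences = 90·(-70) − 215·(-195) = 35625.
∂h/∂x = [(+0.59)·(-70) − (+3.34)·(-195)] / 35625 = +0.01712
∂h/∂y = [90·(+3.34) − 215·(+0.59)] / 35625 = +0.004877
|∇h| = √(0.01712² + 0.004877²) = 0.0178

0.018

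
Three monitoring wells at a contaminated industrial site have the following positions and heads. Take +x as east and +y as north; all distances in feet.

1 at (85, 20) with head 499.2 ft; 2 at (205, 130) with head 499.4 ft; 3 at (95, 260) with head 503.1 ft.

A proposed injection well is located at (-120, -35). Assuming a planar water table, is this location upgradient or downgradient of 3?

downgradient

Differences from 1: to 2 (Δx, Δy, Δh) = (120, 110, +0.2); to 3 = (10, 240, +3.9).
Determinant of the coordinate differences = 120·240 − 10·110 = 27700.
∂h/∂x = [(+0.2)·240 − (+3.9)·110] / 27700 = -0.01375
∂h/∂y = [120·(+3.9) − 10·(+0.2)] / 27700 = +0.01682
Head at (-120, -35) = 499.2 + (-0.01375)·(-205) + (+0.01682)·(-55) = 501.09 ft.
That is lower than the 503.1 ft at 3, so the point is downgradient.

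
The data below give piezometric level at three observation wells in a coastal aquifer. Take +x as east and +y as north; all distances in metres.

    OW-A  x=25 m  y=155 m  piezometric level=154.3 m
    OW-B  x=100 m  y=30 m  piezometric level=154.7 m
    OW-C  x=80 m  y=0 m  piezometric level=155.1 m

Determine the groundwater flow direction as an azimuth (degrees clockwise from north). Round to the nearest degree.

Three-point gradient (reference OW-A): Δ to OW-B = (75, -125, +0.4), Δ to OW-C = (55, -155, +0.8).
∂h/∂x = -0.008000, ∂h/∂y = -0.008000 (det = -4750).
Flow direction (−∇h) has components (+0.008000 E, +0.008000 N).
Azimuth = atan2(E, N) = atan2(+0.008000, +0.008000) = 45.0° ≈ 045°.

045°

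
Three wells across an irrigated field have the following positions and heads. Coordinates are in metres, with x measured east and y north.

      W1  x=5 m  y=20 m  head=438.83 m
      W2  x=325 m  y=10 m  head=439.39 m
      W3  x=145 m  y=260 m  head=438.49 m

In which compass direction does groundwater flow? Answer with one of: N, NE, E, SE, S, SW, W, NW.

With h = a·x + b·y + c and W1 as origin, the differences give:
  320·a + (-10)·b = +0.56
  140·a + 240·b = -0.34
Eliminate b (×240 and ×(-10), subtract): 78200·a = 131.000 → a = ∂h/∂x = +0.001675
Back-substitute: b = ∂h/∂y = -0.002394.
Flow = −∇h = (-0.001675 east, +0.002394 north), which points northwest.

NW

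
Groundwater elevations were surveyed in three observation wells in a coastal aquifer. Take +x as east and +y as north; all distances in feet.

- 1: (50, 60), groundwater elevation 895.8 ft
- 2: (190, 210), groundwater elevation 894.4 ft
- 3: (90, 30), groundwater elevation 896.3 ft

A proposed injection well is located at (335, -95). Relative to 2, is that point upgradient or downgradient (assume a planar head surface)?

Three-point gradient (reference 1): Δ to 2 = (140, 150, -1.4), Δ to 3 = (40, -30, +0.5).
∂h/∂x = +0.003235, ∂h/∂y = -0.01235 (det = -10200).
Head at (335, -95) = 895.8 + (+0.003235)·(285) + (-0.01235)·(-155) = 898.64 ft.
That is higher than the 894.4 ft at 2, so the point is upgradient.

upgradient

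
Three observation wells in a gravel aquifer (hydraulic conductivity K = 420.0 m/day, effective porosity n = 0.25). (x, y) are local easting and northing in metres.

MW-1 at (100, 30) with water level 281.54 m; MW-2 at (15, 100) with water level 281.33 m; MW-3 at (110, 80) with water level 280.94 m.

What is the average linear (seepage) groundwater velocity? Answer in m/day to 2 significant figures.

21 m/day

Differences from MW-1: to MW-2 (Δx, Δy, Δh) = (-85, 70, -0.21); to MW-3 = (10, 50, -0.60).
Determinant of the coordinate differences = (-85)·50 − 10·70 = -4950.
∂h/∂x = [(-0.21)·50 − (-0.60)·70] / -4950 = -0.006364
∂h/∂y = [(-85)·(-0.60) − 10·(-0.21)] / -4950 = -0.01073
|∇h| = √(-0.006364² + -0.01073²) = 0.01248
Seepage velocity v = K·i/n = 420.0 × 0.01248 / 0.25 = 20.97 m/day.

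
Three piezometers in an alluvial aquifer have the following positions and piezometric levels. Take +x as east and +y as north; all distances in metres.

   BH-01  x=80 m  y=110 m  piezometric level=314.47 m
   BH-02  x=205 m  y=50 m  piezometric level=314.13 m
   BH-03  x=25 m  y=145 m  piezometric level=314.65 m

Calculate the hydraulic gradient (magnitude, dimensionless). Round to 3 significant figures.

0.00368

With h = a·x + b·y + c and BH-01 as origin, the differences give:
  125·a + (-60)·b = -0.34
  (-55)·a + 35·b = +0.18
Eliminate b (×35 and ×(-60), subtract): 1075·a = -1.100 → a = ∂h/∂x = -0.001023
Back-substitute: b = ∂h/∂y = +0.003535.
|∇h| = √(-0.001023² + 0.003535²) = 0.00368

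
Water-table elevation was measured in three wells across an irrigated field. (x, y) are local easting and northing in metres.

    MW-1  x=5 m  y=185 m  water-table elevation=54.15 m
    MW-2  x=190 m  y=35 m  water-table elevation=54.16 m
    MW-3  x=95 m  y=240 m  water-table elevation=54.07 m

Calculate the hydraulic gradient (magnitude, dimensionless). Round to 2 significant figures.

0.00082

Differences from MW-1: to MW-2 (Δx, Δy, Δh) = (185, -150, +0.01); to MW-3 = (90, 55, -0.08).
Determinant of the coordinate differences = 185·55 − 90·(-150) = 23675.
∂h/∂x = [(+0.01)·55 − (-0.08)·(-150)] / 23675 = -0.0004836
∂h/∂y = [185·(-0.08) − 90·(+0.01)] / 23675 = -0.0006631
|∇h| = √(-0.0004836² + -0.0006631²) = 0.0008207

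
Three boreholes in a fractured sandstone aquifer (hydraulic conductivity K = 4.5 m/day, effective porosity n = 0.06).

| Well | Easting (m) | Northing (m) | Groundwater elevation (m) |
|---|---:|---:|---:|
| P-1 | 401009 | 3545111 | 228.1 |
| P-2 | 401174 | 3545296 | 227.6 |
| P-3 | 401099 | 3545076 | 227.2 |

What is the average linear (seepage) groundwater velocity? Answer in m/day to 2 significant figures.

0.71 m/day

With h = a·x + b·y + c and P-1 as origin, the differences give:
  165·a + 185·b = -0.5
  90·a + (-35)·b = -0.9
Eliminate b (×(-35) and ×185, subtract): -22425·a = 184.00 → a = ∂h/∂x = -0.008205
Back-substitute: b = ∂h/∂y = +0.004615.
|∇h| = √(-0.008205² + 0.004615²) = 0.009414
Seepage velocity v = K·i/n = 4.5 × 0.009414 / 0.06 = 0.7061 m/day.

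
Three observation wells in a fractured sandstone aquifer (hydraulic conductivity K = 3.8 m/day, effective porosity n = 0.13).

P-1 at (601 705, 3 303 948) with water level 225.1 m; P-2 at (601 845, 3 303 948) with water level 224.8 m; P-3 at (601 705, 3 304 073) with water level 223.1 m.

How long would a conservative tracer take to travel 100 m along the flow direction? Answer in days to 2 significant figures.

210 days

∂h/∂x = (224.8 − 225.1) / (601845 − 601705) = -0.002143
∂h/∂y = (223.1 − 225.1) / (3304073 − 3303948) = -0.01600
|∇h| = √(-0.002143² + -0.01600²) = 0.01614
Seepage velocity v = K·i/n = 3.8 × 0.01614 / 0.13 = 0.4718 m/day.
t = 100 / 0.4718 = 212 days.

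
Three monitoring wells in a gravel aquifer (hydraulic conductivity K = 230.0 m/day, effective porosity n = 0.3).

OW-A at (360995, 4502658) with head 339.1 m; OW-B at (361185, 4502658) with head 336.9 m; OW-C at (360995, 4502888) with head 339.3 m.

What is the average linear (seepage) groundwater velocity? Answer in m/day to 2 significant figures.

∂h/∂x = (336.9 − 339.1) / (361185 − 360995) = -0.01158
∂h/∂y = (339.3 − 339.1) / (4502888 − 4502658) = +0.0008696
|∇h| = √(-0.01158² + 0.0008696²) = 0.01161
Seepage velocity v = K·i/n = 230.0 × 0.01161 / 0.3 = 8.901 m/day.

8.9 m/day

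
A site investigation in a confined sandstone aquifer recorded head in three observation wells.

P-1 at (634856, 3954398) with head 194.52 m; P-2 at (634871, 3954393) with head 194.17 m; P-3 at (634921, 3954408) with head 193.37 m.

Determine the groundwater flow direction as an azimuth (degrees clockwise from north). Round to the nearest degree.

Taking P-1 as reference: P-2−P-1 = (15, -5, -0.35); P-3−P-1 = (65, 10, -1.15).
Solve a·Δx + b·Δy = Δh: det = 15·10 − 65·(-5) = 475.
∂h/∂x = [(-0.35)·10 − (-1.15)·(-5)] / 475 = -0.01947
∂h/∂y = [15·(-1.15) − 65·(-0.35)] / 475 = +0.01158
Flow direction (−∇h) has components (+0.01947 E, -0.01158 N).
Azimuth = atan2(E, N) = atan2(+0.01947, -0.01158) = 120.7° ≈ 121°.

121°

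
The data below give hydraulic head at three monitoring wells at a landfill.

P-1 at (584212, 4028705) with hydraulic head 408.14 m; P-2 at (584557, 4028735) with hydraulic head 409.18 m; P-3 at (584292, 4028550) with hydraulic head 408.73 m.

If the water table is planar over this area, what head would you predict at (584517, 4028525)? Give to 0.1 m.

409.5 m

With h = a·x + b·y + c and P-1 as origin, the differences give:
  345·a + 30·b = +1.04
  80·a + (-155)·b = +0.59
Eliminate b (×(-155) and ×30, subtract): -55875·a = -178.900 → a = ∂h/∂x = +0.003202
Back-substitute: b = ∂h/∂y = -0.002154.
h(584517, 4028525) = 408.14 + (+0.003202)·(305) + (-0.002154)·(-180) = 408.14 +0.977 +0.388 = 409.504 m.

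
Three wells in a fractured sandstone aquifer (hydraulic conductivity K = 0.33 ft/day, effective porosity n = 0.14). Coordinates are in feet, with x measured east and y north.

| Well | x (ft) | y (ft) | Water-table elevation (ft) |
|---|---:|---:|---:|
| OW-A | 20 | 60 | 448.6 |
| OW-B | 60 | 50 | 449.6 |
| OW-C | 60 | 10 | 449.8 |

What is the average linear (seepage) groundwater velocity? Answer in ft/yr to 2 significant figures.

Differences from OW-A: to OW-B (Δx, Δy, Δh) = (40, -10, +1.0); to OW-C = (40, -50, +1.2).
Determinant of the coordinate differences = 40·(-50) − 40·(-10) = -1600.
∂h/∂x = [(+1.0)·(-50) − (+1.2)·(-10)] / -1600 = +0.02375
∂h/∂y = [40·(+1.2) − 40·(+1.0)] / -1600 = -0.005000
|∇h| = √(0.02375² + -0.005000²) = 0.02427
Seepage velocity v = K·i/n = 0.33 × 0.02427 / 0.14 = 0.05721 ft/day = 20.9 ft/yr.

21 ft/yr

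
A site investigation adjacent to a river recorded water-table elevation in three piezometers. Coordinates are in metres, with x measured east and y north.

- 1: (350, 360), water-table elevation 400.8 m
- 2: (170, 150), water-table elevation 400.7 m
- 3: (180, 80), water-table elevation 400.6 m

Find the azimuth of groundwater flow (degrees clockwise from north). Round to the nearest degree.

With h = a·x + b·y + c and 1 as origin, the differences give:
  (-180)·a + (-210)·b = -0.1
  (-170)·a + (-280)·b = -0.2
Eliminate b (×(-280) and ×(-210), subtract): 14700·a = -14.00 → a = ∂h/∂x = -0.0009524
Back-substitute: b = ∂h/∂y = +0.001293.
Flow direction (−∇h) has components (+0.0009524 E, -0.001293 N).
Azimuth = atan2(E, N) = atan2(+0.0009524, -0.001293) = 143.6° ≈ 144°.

144°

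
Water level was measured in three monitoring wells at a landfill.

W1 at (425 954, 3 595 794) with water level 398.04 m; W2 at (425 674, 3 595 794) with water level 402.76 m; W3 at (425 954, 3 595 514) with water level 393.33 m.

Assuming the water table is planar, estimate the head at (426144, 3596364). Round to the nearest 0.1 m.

404.4 m

∂h/∂x = (402.76 − 398.04) / (425674 − 425954) = -0.01686
∂h/∂y = (393.33 − 398.04) / (3595514 − 3595794) = +0.01682
h(426144, 3596364) = 398.04 + (-0.01686)·(190) + (+0.01682)·(570) = 398.04 -3.203 +9.588 = 404.425 m.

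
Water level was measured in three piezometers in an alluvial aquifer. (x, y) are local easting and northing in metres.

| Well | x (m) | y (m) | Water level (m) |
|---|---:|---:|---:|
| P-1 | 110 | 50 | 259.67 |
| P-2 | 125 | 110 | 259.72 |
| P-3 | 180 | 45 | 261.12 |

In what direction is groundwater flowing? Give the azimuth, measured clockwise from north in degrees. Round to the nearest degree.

282°

Differences from P-1: to P-2 (Δx, Δy, Δh) = (15, 60, +0.05); to P-3 = (70, -5, +1.45).
Solve a·Δx + b·Δy = Δh: det = 15·(-5) − 70·60 = -4275.
∂h/∂x = [(+0.05)·(-5) − (+1.45)·60] / -4275 = +0.02041
∂h/∂y = [15·(+1.45) − 70·(+0.05)] / -4275 = -0.004269
Flow direction (−∇h) has components (-0.02041 E, +0.004269 N).
Azimuth = atan2(E, N) = atan2(-0.02041, +0.004269) = 281.8° ≈ 282°.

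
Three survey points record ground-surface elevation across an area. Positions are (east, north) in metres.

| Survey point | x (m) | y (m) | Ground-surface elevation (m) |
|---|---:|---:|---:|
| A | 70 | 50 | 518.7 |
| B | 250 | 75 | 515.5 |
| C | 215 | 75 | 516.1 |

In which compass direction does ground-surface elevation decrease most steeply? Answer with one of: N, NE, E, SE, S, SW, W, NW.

With z = a·x + b·y + c and A as origin, the differences give:
  180·a + 25·b = -3.2
  145·a + 25·b = -2.6
Eliminate b (×25 and ×25, subtract): 875·a = -15.00 → a = ∂z/∂x = -0.01714
Back-substitute: b = ∂z/∂y = -0.004571.
Steepest decrease is along −∇f = (+0.01714 E, +0.004571 N) → east.

E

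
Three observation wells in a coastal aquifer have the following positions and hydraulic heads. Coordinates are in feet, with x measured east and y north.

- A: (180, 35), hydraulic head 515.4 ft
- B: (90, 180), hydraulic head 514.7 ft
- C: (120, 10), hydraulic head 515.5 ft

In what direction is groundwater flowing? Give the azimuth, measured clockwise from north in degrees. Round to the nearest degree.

357°

Taking A as reference: B−A = (-90, 145, -0.7); C−A = (-60, -25, +0.1).
Solve a·Δx + b·Δy = Δh: det = (-90)·(-25) − (-60)·145 = 10950.
∂h/∂x = [(-0.7)·(-25) − (+0.1)·145] / 10950 = +0.0002740
∂h/∂y = [(-90)·(+0.1) − (-60)·(-0.7)] / 10950 = -0.004658
Flow direction (−∇h) has components (-0.0002740 E, +0.004658 N).
Azimuth = atan2(E, N) = atan2(-0.0002740, +0.004658) = 356.6° ≈ 357°.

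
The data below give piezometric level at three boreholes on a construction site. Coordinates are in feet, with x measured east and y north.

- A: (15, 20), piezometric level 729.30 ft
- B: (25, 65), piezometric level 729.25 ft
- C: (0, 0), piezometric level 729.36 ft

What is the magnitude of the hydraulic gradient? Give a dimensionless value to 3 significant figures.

0.00359

With h = a·x + b·y + c and A as origin, the differences give:
  10·a + 45·b = -0.05
  (-15)·a + (-20)·b = +0.06
Eliminate b (×(-20) and ×45, subtract): 475·a = -1.700 → a = ∂h/∂x = -0.003579
Back-substitute: b = ∂h/∂y = -0.0003158.
|∇h| = √(-0.003579² + -0.0003158²) = 0.003593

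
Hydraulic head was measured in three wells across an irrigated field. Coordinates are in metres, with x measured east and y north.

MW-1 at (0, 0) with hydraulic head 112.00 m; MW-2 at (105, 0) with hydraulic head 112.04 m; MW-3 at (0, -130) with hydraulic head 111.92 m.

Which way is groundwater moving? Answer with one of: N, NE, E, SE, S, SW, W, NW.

SW

∂h/∂x = (112.04 − 112.00) / (105 − 0) = +0.0003810
∂h/∂y = (111.92 − 112.00) / (-130 − 0) = +0.0006154
Flow = −∇h = (-0.0003810 east, -0.0006154 north), which points southwest.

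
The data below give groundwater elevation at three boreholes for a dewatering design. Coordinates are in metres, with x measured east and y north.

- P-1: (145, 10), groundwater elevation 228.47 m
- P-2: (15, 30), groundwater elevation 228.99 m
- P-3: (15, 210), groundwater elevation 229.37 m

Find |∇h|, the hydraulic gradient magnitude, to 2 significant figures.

Differences from P-1: to P-2 (Δx, Δy, Δh) = (-130, 20, +0.52); to P-3 = (-130, 200, +0.90).
Determinant of the coordinate differences = (-130)·200 − (-130)·20 = -23400.
∂h/∂x = [(+0.52)·200 − (+0.90)·20] / -23400 = -0.003675
∂h/∂y = [(-130)·(+0.90) − (-130)·(+0.52)] / -23400 = +0.002111
|∇h| = √(-0.003675² + 0.002111²) = 0.004238

0.0042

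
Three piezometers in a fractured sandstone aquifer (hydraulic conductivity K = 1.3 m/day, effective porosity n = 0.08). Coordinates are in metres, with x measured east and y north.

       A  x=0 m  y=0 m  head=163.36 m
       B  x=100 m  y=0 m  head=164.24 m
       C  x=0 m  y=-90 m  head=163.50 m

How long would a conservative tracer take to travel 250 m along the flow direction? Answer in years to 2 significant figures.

4.7 years

∂h/∂x = (164.24 − 163.36) / (100 − 0) = +0.008800
∂h/∂y = (163.50 − 163.36) / (-90 − 0) = -0.001556
|∇h| = √(0.008800² + -0.001556²) = 0.008937
Seepage velocity v = K·i/n = 1.3 × 0.008937 / 0.08 = 0.1452 m/day.
t = 250 / 0.1452 = 1722 days = 4.71 years.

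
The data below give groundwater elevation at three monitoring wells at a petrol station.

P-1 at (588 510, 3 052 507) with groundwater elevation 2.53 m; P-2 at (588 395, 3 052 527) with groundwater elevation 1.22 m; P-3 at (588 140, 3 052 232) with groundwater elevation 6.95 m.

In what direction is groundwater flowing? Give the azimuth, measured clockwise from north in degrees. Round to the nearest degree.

With h = a·x + b·y + c and P-1 as origin, the differences give:
  (-115)·a + 20·b = -1.31
  (-370)·a + (-275)·b = +4.42
Eliminate b (×(-275) and ×20, subtract): 39025·a = 271.850 → a = ∂h/∂x = +0.006966
Back-substitute: b = ∂h/∂y = -0.02545.
Flow direction (−∇h) has components (-0.006966 E, +0.02545 N).
Azimuth = atan2(E, N) = atan2(-0.006966, +0.02545) = 344.7° ≈ 345°.

345°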